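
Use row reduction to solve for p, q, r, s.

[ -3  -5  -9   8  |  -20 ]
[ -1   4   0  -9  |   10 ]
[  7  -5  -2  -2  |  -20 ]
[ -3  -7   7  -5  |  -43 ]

(1, 5, 0, 1)

Forward elimination on [A|b]:
R2 <- R2 - (1/3)*R1:  [     0   17/3      3  -35/3   50/3 ]
R3 <- R3 - (-7/3)*R1:  [      0   -50/3     -23    50/3  -200/3 ]
R4 <- R4 - (1)*R1:  [   0   -2   16  -13  -23 ]
R3 <- R3 - (-50/17)*R2:  [       0        0  -241/17  -300/17  -300/17 ]
R4 <- R4 - (-6/17)*R2:  [       0        0   290/17  -291/17  -291/17 ]
R4 <- R4 - (-290/241)*R3:  [         0          0          0  -9243/241  -9243/241 ]
Row echelon form:
[ -3    -5       -9          8  |        -20 ]
[  0  17/3        3      -35/3  |       50/3 ]
[  0     0  -241/17    -300/17  |    -300/17 ]
[  0     0        0  -9243/241  |  -9243/241 ]
Back-substitution:
s = (-9243/241) / (-9243/241) = 1
r = (-300/17 - (-300/17)*(1)) / (-241/17) = 0
q = (50/3 - (3)*(0) - (-35/3)*(1)) / (17/3) = 5
p = (-20 - (-5)*(5) - (-9)*(0) - (8)*(1)) / -3 = 1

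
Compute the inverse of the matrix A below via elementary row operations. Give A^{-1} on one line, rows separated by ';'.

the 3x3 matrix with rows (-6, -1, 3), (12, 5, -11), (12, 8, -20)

Gauss-Jordan on [A | I]:
R1 <- (1/-6)*R1:  [    1   1/6  -1/2  |  -1/6     0     0 ]
R2 <- R2 - (12)*R1:  [  0   3  -5  |   2   1   0 ]
R3 <- R3 - (12)*R1:  [   0    6  -14  |    2    0    1 ]
R2 <- (1/3)*R2:  [    0     1  -5/3  |   2/3   1/3     0 ]
R1 <- R1 - (1/6)*R2:  [     1      0   -2/9  |  -5/18  -1/18      0 ]
R3 <- R3 - (6)*R2:  [  0   0  -4  |  -2  -2   1 ]
R3 <- (1/-4)*R3:  [    0     0     1  |   1/2   1/2  -1/4 ]
R1 <- R1 - (-2/9)*R3:  [     1      0      0  |   -1/6   1/18  -1/18 ]
R2 <- R2 - (-5/3)*R3:  [     0      1      0  |    3/2    7/6  -5/12 ]
Right block of [I | A^{-1}] is the inverse:
[ -1/6  1/18  -1/18 ]
[  3/2   7/6  -5/12 ]
[  1/2   1/2   -1/4 ]

inverse = [-1/6 1/18 -1/18; 3/2 7/6 -5/12; 1/2 1/2 -1/4]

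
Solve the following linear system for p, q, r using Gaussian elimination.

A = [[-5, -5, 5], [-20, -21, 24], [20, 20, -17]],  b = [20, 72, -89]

(-3, -4, -3)

Forward elimination on [A|b]:
R2 <- R2 - (4)*R1:  [  0  -1   4  -8 ]
R3 <- R3 - (-4)*R1:  [  0   0   3  -9 ]
Row echelon form:
[ -5  -5  5  |  20 ]
[  0  -1  4  |  -8 ]
[  0   0  3  |  -9 ]
Back-substitution:
r = (-9) / 3 = -3
q = (-8 - (4)*(-3)) / -1 = -4
p = (20 - (-5)*(-4) - (5)*(-3)) / -5 = -3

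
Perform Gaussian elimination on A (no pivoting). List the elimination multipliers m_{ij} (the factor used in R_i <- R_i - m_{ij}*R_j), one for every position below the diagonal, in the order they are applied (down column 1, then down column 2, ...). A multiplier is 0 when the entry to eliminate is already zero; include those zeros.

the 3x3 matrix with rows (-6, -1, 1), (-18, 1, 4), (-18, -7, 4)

multipliers: 3, 3, -1

Forward elimination:
R2 <- R2 - (3)*R1:  [ 0  4  1 ]
R3 <- R3 - (3)*R1:  [  0  -4   1 ]
R3 <- R3 - (-1)*R2:  [ 0  0  2 ]
Multipliers (in order of application): m_{21} = 3, m_{31} = 3, m_{32} = -1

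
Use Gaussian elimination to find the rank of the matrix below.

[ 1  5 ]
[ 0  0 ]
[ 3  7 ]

Row reduction:
R3 <- R3 - (3)*R1:  [  0  -8 ]
R2 <-> R3   (pivot in column 2 was zero)
[ 1   5 ]
[ 0  -8 ]
[ 0   0 ]
Row echelon form:
[ 1   5 ]
[ 0  -8 ]
[ 0   0 ]
Nonzero rows / pivot columns: 2

rank(A) = 2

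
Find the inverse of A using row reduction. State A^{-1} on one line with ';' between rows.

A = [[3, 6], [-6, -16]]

Gauss-Jordan on [A | I]:
R1 <- (1/3)*R1:  [   1    2  |  1/3    0 ]
R2 <- R2 - (-6)*R1:  [  0  -4  |   2   1 ]
R2 <- (1/-4)*R2:  [    0     1  |  -1/2  -1/4 ]
R1 <- R1 - (2)*R2:  [   1    0  |  4/3  1/2 ]
Right block of [I | A^{-1}] is the inverse:
[  4/3   1/2 ]
[ -1/2  -1/4 ]

inverse = [4/3 1/2; -1/2 -1/4]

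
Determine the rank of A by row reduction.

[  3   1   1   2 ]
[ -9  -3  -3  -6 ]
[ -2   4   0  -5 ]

Row reduction:
R2 <- R2 - (-3)*R1:  [ 0  0  0  0 ]
R3 <- R3 - (-2/3)*R1:  [     0   14/3    2/3  -11/3 ]
R2 <-> R3   (pivot in column 2 was zero)
[ 3     1    1      2 ]
[ 0  14/3  2/3  -11/3 ]
[ 0     0    0      0 ]
Row echelon form:
[ 3     1    1      2 ]
[ 0  14/3  2/3  -11/3 ]
[ 0     0    0      0 ]
Nonzero rows / pivot columns: 2

rank(A) = 2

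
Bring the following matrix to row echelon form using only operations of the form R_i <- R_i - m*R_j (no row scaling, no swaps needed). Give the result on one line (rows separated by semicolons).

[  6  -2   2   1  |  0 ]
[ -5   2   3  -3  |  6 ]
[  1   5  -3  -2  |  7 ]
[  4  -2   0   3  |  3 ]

Forward elimination:
R2 <- R2 - (-5/6)*R1:  [     0    1/3   14/3  -13/6      6 ]
R3 <- R3 - (1/6)*R1:  [     0   16/3  -10/3  -13/6      7 ]
R4 <- R4 - (2/3)*R1:  [    0  -2/3  -4/3   7/3     3 ]
R3 <- R3 - (16)*R2:  [    0     0   -78  65/2   -89 ]
R4 <- R4 - (-2)*R2:  [  0   0   8  -2  15 ]
R4 <- R4 - (-4/39)*R3:  [      0       0       0     4/3  229/39 ]
Row echelon form:
[ 6   -2     2      1  |       0 ]
[ 0  1/3  14/3  -13/6  |       6 ]
[ 0    0   -78   65/2  |     -89 ]
[ 0    0     0    4/3  |  229/39 ]

REF = [6 -2 2 1 0; 0 1/3 14/3 -13/6 6; 0 0 -78 65/2 -89; 0 0 0 4/3 229/39]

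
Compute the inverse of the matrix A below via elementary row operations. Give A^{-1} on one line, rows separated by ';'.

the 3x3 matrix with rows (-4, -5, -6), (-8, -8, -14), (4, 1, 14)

inverse = [49/16 -2 -11/16; -7/4 1 1/4; -3/4 1/2 1/4]

Gauss-Jordan on [A | I]:
R1 <- (1/-4)*R1:  [    1   5/4   3/2  |  -1/4     0     0 ]
R2 <- R2 - (-8)*R1:  [  0   2  -2  |  -2   1   0 ]
R3 <- R3 - (4)*R1:  [  0  -4   8  |   1   0   1 ]
R2 <- (1/2)*R2:  [   0    1   -1  |   -1  1/2    0 ]
R1 <- R1 - (5/4)*R2:  [    1     0  11/4  |     1  -5/8     0 ]
R3 <- R3 - (-4)*R2:  [  0   0   4  |  -3   2   1 ]
R3 <- (1/4)*R3:  [    0     0     1  |  -3/4   1/2   1/4 ]
R1 <- R1 - (11/4)*R3:  [      1       0       0  |   49/16      -2  -11/16 ]
R2 <- R2 - (-1)*R3:  [    0     1     0  |  -7/4     1   1/4 ]
Right block of [I | A^{-1}] is the inverse:
[ 49/16   -2  -11/16 ]
[  -7/4    1     1/4 ]
[  -3/4  1/2     1/4 ]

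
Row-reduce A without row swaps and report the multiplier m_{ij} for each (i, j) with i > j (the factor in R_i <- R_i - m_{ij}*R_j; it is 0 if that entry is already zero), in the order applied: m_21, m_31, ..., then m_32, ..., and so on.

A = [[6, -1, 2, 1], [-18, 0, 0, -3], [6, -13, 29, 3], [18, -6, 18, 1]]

Forward elimination:
R2 <- R2 - (-3)*R1:  [  0  -3   6   0 ]
R3 <- R3 - (1)*R1:  [   0  -12   27    2 ]
R4 <- R4 - (3)*R1:  [  0  -3  12  -2 ]
R3 <- R3 - (4)*R2:  [ 0  0  3  2 ]
R4 <- R4 - (1)*R2:  [  0   0   6  -2 ]
R4 <- R4 - (2)*R3:  [  0   0   0  -6 ]
Multipliers (in order of application): m_{21} = -3, m_{31} = 1, m_{41} = 3, m_{32} = 4, m_{42} = 1, m_{43} = 2

multipliers: -3, 1, 3, 4, 1, 2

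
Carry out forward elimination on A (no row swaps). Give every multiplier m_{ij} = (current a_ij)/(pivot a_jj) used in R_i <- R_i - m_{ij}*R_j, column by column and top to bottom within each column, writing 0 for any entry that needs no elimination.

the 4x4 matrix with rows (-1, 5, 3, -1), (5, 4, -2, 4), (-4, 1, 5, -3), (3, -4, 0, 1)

Forward elimination:
R2 <- R2 - (-5)*R1:  [  0  29  13  -1 ]
R3 <- R3 - (4)*R1:  [   0  -19   -7    1 ]
R4 <- R4 - (-3)*R1:  [  0  11   9  -2 ]
R3 <- R3 - (-19/29)*R2:  [     0      0  44/29  10/29 ]
R4 <- R4 - (11/29)*R2:  [      0       0  118/29  -47/29 ]
R4 <- R4 - (59/22)*R3:  [      0       0       0  -28/11 ]
Multipliers (in order of application): m_{21} = -5, m_{31} = 4, m_{41} = -3, m_{32} = -19/29, m_{42} = 11/29, m_{43} = 59/22

multipliers: -5, 4, -3, -19/29, 11/29, 59/22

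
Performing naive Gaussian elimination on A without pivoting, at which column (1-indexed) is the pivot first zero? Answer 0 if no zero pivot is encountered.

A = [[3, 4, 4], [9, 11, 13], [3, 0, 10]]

first zero-pivot column = 0

Naive forward elimination:
R2 <- R2 - (3)*R1:  [  0  -1   1 ]
R3 <- R3 - (1)*R1:  [  0  -4   6 ]
R3 <- R3 - (4)*R2:  [ 0  0  2 ]
All pivots nonzero; naive elimination completes without hitting a zero pivot.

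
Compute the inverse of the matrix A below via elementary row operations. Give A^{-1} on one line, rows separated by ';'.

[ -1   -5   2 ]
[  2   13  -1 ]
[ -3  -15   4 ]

inverse = [37/6 -5/3 -7/2; -5/6 1/3 1/2; 3/2 0 -1/2]

Gauss-Jordan on [A | I]:
R1 <- (1/-1)*R1:  [  1   5  -2  |  -1   0   0 ]
R2 <- R2 - (2)*R1:  [ 0  3  3  |  2  1  0 ]
R3 <- R3 - (-3)*R1:  [  0   0  -2  |  -3   0   1 ]
R2 <- (1/3)*R2:  [   0    1    1  |  2/3  1/3    0 ]
R1 <- R1 - (5)*R2:  [     1      0     -7  |  -13/3   -5/3      0 ]
R3 <- (1/-2)*R3:  [    0     0     1  |   3/2     0  -1/2 ]
R1 <- R1 - (-7)*R3:  [    1     0     0  |  37/6  -5/3  -7/2 ]
R2 <- R2 - (1)*R3:  [    0     1     0  |  -5/6   1/3   1/2 ]
Right block of [I | A^{-1}] is the inverse:
[ 37/6  -5/3  -7/2 ]
[ -5/6   1/3   1/2 ]
[  3/2     0  -1/2 ]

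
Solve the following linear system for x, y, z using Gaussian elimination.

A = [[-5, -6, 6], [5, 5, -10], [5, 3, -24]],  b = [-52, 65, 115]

(2, 3, -4)

Forward elimination on [A|b]:
R2 <- R2 - (-1)*R1:  [  0  -1  -4  13 ]
R3 <- R3 - (-1)*R1:  [   0   -3  -18   63 ]
R3 <- R3 - (3)*R2:  [  0   0  -6  24 ]
Row echelon form:
[ -5  -6   6  |  -52 ]
[  0  -1  -4  |   13 ]
[  0   0  -6  |   24 ]
Back-substitution:
z = (24) / -6 = -4
y = (13 - (-4)*(-4)) / -1 = 3
x = (-52 - (-6)*(3) - (6)*(-4)) / -5 = 2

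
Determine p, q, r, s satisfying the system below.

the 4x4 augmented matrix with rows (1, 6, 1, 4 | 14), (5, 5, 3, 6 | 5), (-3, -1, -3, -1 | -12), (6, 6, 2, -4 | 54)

(-1, 5, 5, -5)

Forward elimination on [A|b]:
R2 <- R2 - (5)*R1:  [   0  -25   -2  -14  -65 ]
R3 <- R3 - (-3)*R1:  [  0  17   0  11  30 ]
R4 <- R4 - (6)*R1:  [   0  -30   -4  -28  -30 ]
R3 <- R3 - (-17/25)*R2:  [      0       0  -34/25   37/25   -71/5 ]
R4 <- R4 - (6/5)*R2:  [     0      0   -8/5  -56/5     48 ]
R4 <- R4 - (20/17)*R3:  [       0        0        0  -220/17  1100/17 ]
Row echelon form:
[ 1    6       1        4  |       14 ]
[ 0  -25      -2      -14  |      -65 ]
[ 0    0  -34/25    37/25  |    -71/5 ]
[ 0    0       0  -220/17  |  1100/17 ]
Back-substitution:
s = (1100/17) / (-220/17) = -5
r = (-71/5 - (37/25)*(-5)) / (-34/25) = 5
q = (-65 - (-2)*(5) - (-14)*(-5)) / -25 = 5
p = (14 - (6)*(5) - (1)*(5) - (4)*(-5)) / 1 = -1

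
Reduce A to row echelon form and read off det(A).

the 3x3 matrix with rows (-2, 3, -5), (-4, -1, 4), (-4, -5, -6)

Forward elimination:
R2 <- R2 - (2)*R1:  [  0  -7  14 ]
R3 <- R3 - (2)*R1:  [   0  -11    4 ]
R3 <- R3 - (11/7)*R2:  [   0    0  -18 ]
Upper-triangular form:
[ -2   3   -5 ]
[  0  -7   14 ]
[  0   0  -18 ]
det(A) = (-1)^0 * (-2) * (-7) * (-18) = -252  (0 row swaps -> sign +1)

det(A) = -252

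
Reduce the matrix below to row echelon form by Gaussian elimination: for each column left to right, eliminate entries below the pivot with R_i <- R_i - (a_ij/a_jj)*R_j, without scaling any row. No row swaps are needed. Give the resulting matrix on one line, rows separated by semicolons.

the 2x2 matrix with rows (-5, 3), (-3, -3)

REF = [-5 3; 0 -24/5]

Forward elimination:
R2 <- R2 - (3/5)*R1:  [     0  -24/5 ]
Row echelon form:
[ -5      3 ]
[  0  -24/5 ]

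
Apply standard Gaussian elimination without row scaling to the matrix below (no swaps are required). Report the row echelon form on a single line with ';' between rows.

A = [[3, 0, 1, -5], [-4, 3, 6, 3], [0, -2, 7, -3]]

Forward elimination:
R2 <- R2 - (-4/3)*R1:  [     0      3   22/3  -11/3 ]
R3 <- R3 - (-2/3)*R2:  [     0      0  107/9  -49/9 ]
Row echelon form:
[ 3  0      1     -5 ]
[ 0  3   22/3  -11/3 ]
[ 0  0  107/9  -49/9 ]

REF = [3 0 1 -5; 0 3 22/3 -11/3; 0 0 107/9 -49/9]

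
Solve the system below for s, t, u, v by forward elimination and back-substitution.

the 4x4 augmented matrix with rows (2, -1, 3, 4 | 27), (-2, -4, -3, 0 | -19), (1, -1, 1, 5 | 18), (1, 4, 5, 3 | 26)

(5, 0, 3, 2)

Forward elimination on [A|b]:
R2 <- R2 - (-1)*R1:  [  0  -5   0   4   8 ]
R3 <- R3 - (1/2)*R1:  [    0  -1/2  -1/2     3   9/2 ]
R4 <- R4 - (1/2)*R1:  [    0   9/2   7/2     1  25/2 ]
R3 <- R3 - (1/10)*R2:  [     0      0   -1/2   13/5  37/10 ]
R4 <- R4 - (-9/10)*R2:  [      0       0     7/2    23/5  197/10 ]
R4 <- R4 - (-7)*R3:  [     0      0      0  114/5  228/5 ]
Row echelon form:
[ 2  -1     3      4  |     27 ]
[ 0  -5     0      4  |      8 ]
[ 0   0  -1/2   13/5  |  37/10 ]
[ 0   0     0  114/5  |  228/5 ]
Back-substitution:
v = (228/5) / (114/5) = 2
u = (37/10 - (13/5)*(2)) / (-1/2) = 3
t = (8 - (4)*(2)) / -5 = 0
s = (27 - (-1)*(0) - (3)*(3) - (4)*(2)) / 2 = 5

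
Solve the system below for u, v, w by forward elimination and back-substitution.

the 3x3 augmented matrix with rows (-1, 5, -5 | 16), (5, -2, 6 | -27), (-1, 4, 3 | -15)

(-1, -1, -4)

Forward elimination on [A|b]:
R2 <- R2 - (-5)*R1:  [   0   23  -19   53 ]
R3 <- R3 - (1)*R1:  [   0   -1    8  -31 ]
R3 <- R3 - (-1/23)*R2:  [       0        0   165/23  -660/23 ]
Row echelon form:
[ -1   5      -5  |       16 ]
[  0  23     -19  |       53 ]
[  0   0  165/23  |  -660/23 ]
Back-substitution:
w = (-660/23) / (165/23) = -4
v = (53 - (-19)*(-4)) / 23 = -1
u = (16 - (5)*(-1) - (-5)*(-4)) / -1 = -1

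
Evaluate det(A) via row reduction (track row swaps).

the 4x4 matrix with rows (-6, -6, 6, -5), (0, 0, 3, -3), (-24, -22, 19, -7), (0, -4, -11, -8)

Forward elimination:
R3 <- R3 - (4)*R1:  [  0   2  -5  13 ]
R2 <-> R3   (pivot in column 2 was zero)
[ -6  -6    6  -5 ]
[  0   2   -5  13 ]
[  0   0    3  -3 ]
[  0  -4  -11  -8 ]
R4 <- R4 - (-2)*R2:  [   0    0  -21   18 ]
R4 <- R4 - (-7)*R3:  [  0   0   0  -3 ]
Upper-triangular form:
[ -6  -6   6  -5 ]
[  0   2  -5  13 ]
[  0   0   3  -3 ]
[  0   0   0  -3 ]
det(A) = (-1)^1 * (-6) * (2) * (3) * (-3) = -108  (1 row swap -> sign -1)

det(A) = -108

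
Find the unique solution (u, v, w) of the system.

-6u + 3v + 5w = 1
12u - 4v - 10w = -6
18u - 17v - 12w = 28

Forward elimination on [A|b]:
R2 <- R2 - (-2)*R1:  [  0   2   0  -4 ]
R3 <- R3 - (-3)*R1:  [  0  -8   3  31 ]
R3 <- R3 - (-4)*R2:  [  0   0   3  15 ]
Row echelon form:
[ -6  3  5  |   1 ]
[  0  2  0  |  -4 ]
[  0  0  3  |  15 ]
Back-substitution:
w = (15) / 3 = 5
v = (-4) / 2 = -2
u = (1 - (3)*(-2) - (5)*(5)) / -6 = 3

(3, -2, 5)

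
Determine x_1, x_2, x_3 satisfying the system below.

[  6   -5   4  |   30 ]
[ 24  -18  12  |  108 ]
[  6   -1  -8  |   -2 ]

Forward elimination on [A|b]:
R2 <- R2 - (4)*R1:  [   0    2   -4  -12 ]
R3 <- R3 - (1)*R1:  [   0    4  -12  -32 ]
R3 <- R3 - (2)*R2:  [  0   0  -4  -8 ]
Row echelon form:
[ 6  -5   4  |   30 ]
[ 0   2  -4  |  -12 ]
[ 0   0  -4  |   -8 ]
Back-substitution:
x_3 = (-8) / -4 = 2
x_2 = (-12 - (-4)*(2)) / 2 = -2
x_1 = (30 - (-5)*(-2) - (4)*(2)) / 6 = 2

(2, -2, 2)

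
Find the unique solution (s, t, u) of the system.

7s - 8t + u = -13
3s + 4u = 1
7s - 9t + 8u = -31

Forward elimination on [A|b]:
R2 <- R2 - (3/7)*R1:  [    0  24/7  25/7  46/7 ]
R3 <- R3 - (1)*R1:  [   0   -1    7  -18 ]
R3 <- R3 - (-7/24)*R2:  [       0        0   193/24  -193/12 ]
Row echelon form:
[ 7    -8       1  |      -13 ]
[ 0  24/7    25/7  |     46/7 ]
[ 0     0  193/24  |  -193/12 ]
Back-substitution:
u = (-193/12) / (193/24) = -2
t = (46/7 - (25/7)*(-2)) / (24/7) = 4
s = (-13 - (-8)*(4) - (1)*(-2)) / 7 = 3

(3, 4, -2)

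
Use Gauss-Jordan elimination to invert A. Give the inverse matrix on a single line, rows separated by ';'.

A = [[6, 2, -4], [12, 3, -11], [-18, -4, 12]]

Gauss-Jordan on [A | I]:
R1 <- (1/6)*R1:  [    1   1/3  -2/3  |   1/6     0     0 ]
R2 <- R2 - (12)*R1:  [  0  -1  -3  |  -2   1   0 ]
R3 <- R3 - (-18)*R1:  [ 0  2  0  |  3  0  1 ]
R2 <- (1/-1)*R2:  [  0   1   3  |   2  -1   0 ]
R1 <- R1 - (1/3)*R2:  [    1     0  -5/3  |  -1/2   1/3     0 ]
R3 <- R3 - (2)*R2:  [  0   0  -6  |  -1   2   1 ]
R3 <- (1/-6)*R3:  [    0     0     1  |   1/6  -1/3  -1/6 ]
R1 <- R1 - (-5/3)*R3:  [     1      0      0  |   -2/9   -2/9  -5/18 ]
R2 <- R2 - (3)*R3:  [   0    1    0  |  3/2    0  1/2 ]
Right block of [I | A^{-1}] is the inverse:
[ -2/9  -2/9  -5/18 ]
[  3/2     0    1/2 ]
[  1/6  -1/3   -1/6 ]

inverse = [-2/9 -2/9 -5/18; 3/2 0 1/2; 1/6 -1/3 -1/6]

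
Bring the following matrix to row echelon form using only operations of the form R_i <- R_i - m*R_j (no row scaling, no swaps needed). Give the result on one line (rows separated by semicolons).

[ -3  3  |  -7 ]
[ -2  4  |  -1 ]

REF = [-3 3 -7; 0 2 11/3]

Forward elimination:
R2 <- R2 - (2/3)*R1:  [    0     2  11/3 ]
Row echelon form:
[ -3  3  |    -7 ]
[  0  2  |  11/3 ]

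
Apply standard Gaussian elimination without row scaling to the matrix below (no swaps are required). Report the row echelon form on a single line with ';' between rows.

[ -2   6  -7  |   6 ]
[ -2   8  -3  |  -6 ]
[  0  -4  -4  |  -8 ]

Forward elimination:
R2 <- R2 - (1)*R1:  [   0    2    4  -12 ]
R3 <- R3 - (-2)*R2:  [   0    0    4  -32 ]
Row echelon form:
[ -2  6  -7  |    6 ]
[  0  2   4  |  -12 ]
[  0  0   4  |  -32 ]

REF = [-2 6 -7 6; 0 2 4 -12; 0 0 4 -32]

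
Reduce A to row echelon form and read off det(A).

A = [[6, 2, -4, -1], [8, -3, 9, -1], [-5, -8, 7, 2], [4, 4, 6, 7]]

det(A) = 3702

Forward elimination:
R2 <- R2 - (4/3)*R1:  [     0  -17/3   43/3    1/3 ]
R3 <- R3 - (-5/6)*R1:  [     0  -19/3   11/3    7/6 ]
R4 <- R4 - (2/3)*R1:  [    0   8/3  26/3  23/3 ]
R3 <- R3 - (19/17)*R2:  [       0        0  -210/17    27/34 ]
R4 <- R4 - (-8/17)*R2:  [      0       0  262/17  133/17 ]
R4 <- R4 - (-131/105)*R3:  [      0       0       0  617/70 ]
Upper-triangular form:
[ 6      2       -4      -1 ]
[ 0  -17/3     43/3     1/3 ]
[ 0      0  -210/17   27/34 ]
[ 0      0        0  617/70 ]
det(A) = (-1)^0 * (6) * (-17/3) * (-210/17) * (617/70) = 3702  (0 row swaps -> sign +1)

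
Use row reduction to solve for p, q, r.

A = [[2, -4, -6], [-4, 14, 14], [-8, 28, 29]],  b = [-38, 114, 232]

Forward elimination on [A|b]:
R2 <- R2 - (-2)*R1:  [  0   6   2  38 ]
R3 <- R3 - (-4)*R1:  [  0  12   5  80 ]
R3 <- R3 - (2)*R2:  [ 0  0  1  4 ]
Row echelon form:
[ 2  -4  -6  |  -38 ]
[ 0   6   2  |   38 ]
[ 0   0   1  |    4 ]
Back-substitution:
r = (4) / 1 = 4
q = (38 - (2)*(4)) / 6 = 5
p = (-38 - (-4)*(5) - (-6)*(4)) / 2 = 3

(3, 5, 4)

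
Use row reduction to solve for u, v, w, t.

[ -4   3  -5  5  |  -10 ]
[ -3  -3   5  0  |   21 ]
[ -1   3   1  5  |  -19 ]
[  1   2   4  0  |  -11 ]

Forward elimination on [A|b]:
R2 <- R2 - (3/4)*R1:  [     0  -21/4   35/4  -15/4   57/2 ]
R3 <- R3 - (1/4)*R1:  [     0    9/4    9/4   15/4  -33/2 ]
R4 <- R4 - (-1/4)*R1:  [     0   11/4   11/4    5/4  -27/2 ]
R3 <- R3 - (-3/7)*R2:  [     0      0      6   15/7  -30/7 ]
R4 <- R4 - (-11/21)*R2:  [    0     0  22/3  -5/7  10/7 ]
R4 <- R4 - (11/9)*R3:  [     0      0      0  -10/3   20/3 ]
Row echelon form:
[ -4      3    -5      5  |    -10 ]
[  0  -21/4  35/4  -15/4  |   57/2 ]
[  0      0     6   15/7  |  -30/7 ]
[  0      0     0  -10/3  |   20/3 ]
Back-substitution:
t = (20/3) / (-10/3) = -2
w = (-30/7 - (15/7)*(-2)) / 6 = 0
v = (57/2 - (35/4)*(0) - (-15/4)*(-2)) / (-21/4) = -4
u = (-10 - (3)*(-4) - (-5)*(0) - (5)*(-2)) / -4 = -3

(-3, -4, 0, -2)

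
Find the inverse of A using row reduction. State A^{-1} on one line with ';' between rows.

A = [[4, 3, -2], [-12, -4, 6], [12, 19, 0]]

inverse = [-19/20 -19/60 1/12; 3/5 1/5 0; -3/2 -1/3 1/6]

Gauss-Jordan on [A | I]:
R1 <- (1/4)*R1:  [    1   3/4  -1/2  |   1/4     0     0 ]
R2 <- R2 - (-12)*R1:  [ 0  5  0  |  3  1  0 ]
R3 <- R3 - (12)*R1:  [  0  10   6  |  -3   0   1 ]
R2 <- (1/5)*R2:  [   0    1    0  |  3/5  1/5    0 ]
R1 <- R1 - (3/4)*R2:  [     1      0   -1/2  |   -1/5  -3/20      0 ]
R3 <- R3 - (10)*R2:  [  0   0   6  |  -9  -2   1 ]
R3 <- (1/6)*R3:  [    0     0     1  |  -3/2  -1/3   1/6 ]
R1 <- R1 - (-1/2)*R3:  [      1       0       0  |  -19/20  -19/60    1/12 ]
Right block of [I | A^{-1}] is the inverse:
[ -19/20  -19/60  1/12 ]
[    3/5     1/5     0 ]
[   -3/2    -1/3   1/6 ]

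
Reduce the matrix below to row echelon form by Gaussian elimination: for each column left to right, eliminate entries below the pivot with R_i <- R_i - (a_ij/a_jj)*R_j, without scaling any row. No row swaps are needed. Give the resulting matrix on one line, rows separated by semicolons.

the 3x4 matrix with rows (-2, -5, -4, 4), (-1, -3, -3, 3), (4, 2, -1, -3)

REF = [-2 -5 -4 4; 0 -1/2 -1 1; 0 0 7 -11]

Forward elimination:
R2 <- R2 - (1/2)*R1:  [    0  -1/2    -1     1 ]
R3 <- R3 - (-2)*R1:  [  0  -8  -9   5 ]
R3 <- R3 - (16)*R2:  [   0    0    7  -11 ]
Row echelon form:
[ -2    -5  -4    4 ]
[  0  -1/2  -1    1 ]
[  0     0   7  -11 ]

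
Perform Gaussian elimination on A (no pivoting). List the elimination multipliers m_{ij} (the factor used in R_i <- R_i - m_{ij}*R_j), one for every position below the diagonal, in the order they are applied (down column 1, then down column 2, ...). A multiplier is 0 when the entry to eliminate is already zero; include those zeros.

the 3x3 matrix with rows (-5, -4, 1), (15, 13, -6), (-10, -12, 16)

Forward elimination:
R2 <- R2 - (-3)*R1:  [  0   1  -3 ]
R3 <- R3 - (2)*R1:  [  0  -4  14 ]
R3 <- R3 - (-4)*R2:  [ 0  0  2 ]
Multipliers (in order of application): m_{21} = -3, m_{31} = 2, m_{32} = -4

multipliers: -3, 2, -4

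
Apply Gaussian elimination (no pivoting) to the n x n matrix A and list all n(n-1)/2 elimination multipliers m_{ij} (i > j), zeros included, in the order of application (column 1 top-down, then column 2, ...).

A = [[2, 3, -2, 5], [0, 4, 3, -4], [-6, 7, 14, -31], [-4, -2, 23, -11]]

Forward elimination:
R2: entry in column 1 is already 0 -> m_{21} = 0 (no row operation needed)
R3 <- R3 - (-3)*R1:  [   0   16    8  -16 ]
R4 <- R4 - (-2)*R1:  [  0   4  19  -1 ]
R3 <- R3 - (4)*R2:  [  0   0  -4   0 ]
R4 <- R4 - (1)*R2:  [  0   0  16   3 ]
R4 <- R4 - (-4)*R3:  [ 0  0  0  3 ]
Multipliers (in order of application): m_{21} = 0, m_{31} = -3, m_{41} = -2, m_{32} = 4, m_{42} = 1, m_{43} = -4

multipliers: 0, -3, -2, 4, 1, -4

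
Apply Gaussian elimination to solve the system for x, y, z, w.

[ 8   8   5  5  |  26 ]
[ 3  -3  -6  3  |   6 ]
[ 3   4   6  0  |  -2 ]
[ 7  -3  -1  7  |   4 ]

(-2, 4, -2, 4)

Forward elimination on [A|b]:
R2 <- R2 - (3/8)*R1:  [     0     -6  -63/8    9/8  -15/4 ]
R3 <- R3 - (3/8)*R1:  [     0      1   33/8  -15/8  -47/4 ]
R4 <- R4 - (7/8)*R1:  [     0    -10  -43/8   21/8  -75/4 ]
R3 <- R3 - (-1/6)*R2:  [      0       0   45/16  -27/16   -99/8 ]
R4 <- R4 - (5/3)*R2:  [     0      0   31/4    3/4  -25/2 ]
R4 <- R4 - (124/45)*R3:  [     0      0      0   27/5  108/5 ]
Row echelon form:
[ 8   8      5       5  |     26 ]
[ 0  -6  -63/8     9/8  |  -15/4 ]
[ 0   0  45/16  -27/16  |  -99/8 ]
[ 0   0      0    27/5  |  108/5 ]
Back-substitution:
w = (108/5) / (27/5) = 4
z = (-99/8 - (-27/16)*(4)) / (45/16) = -2
y = (-15/4 - (-63/8)*(-2) - (9/8)*(4)) / -6 = 4
x = (26 - (8)*(4) - (5)*(-2) - (5)*(4)) / 8 = -2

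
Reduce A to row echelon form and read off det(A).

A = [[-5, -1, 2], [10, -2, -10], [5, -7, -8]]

Forward elimination:
R2 <- R2 - (-2)*R1:  [  0  -4  -6 ]
R3 <- R3 - (-1)*R1:  [  0  -8  -6 ]
R3 <- R3 - (2)*R2:  [ 0  0  6 ]
Upper-triangular form:
[ -5  -1   2 ]
[  0  -4  -6 ]
[  0   0   6 ]
det(A) = (-1)^0 * (-5) * (-4) * (6) = 120  (0 row swaps -> sign +1)

det(A) = 120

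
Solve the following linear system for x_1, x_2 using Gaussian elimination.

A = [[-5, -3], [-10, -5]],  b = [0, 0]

Forward elimination on [A|b]:
R2 <- R2 - (2)*R1:  [ 0  1  0 ]
Row echelon form:
[ -5  -3  |  0 ]
[  0   1  |  0 ]
Back-substitution:
x_2 = (0) / 1 = 0
x_1 = (0 - (-3)*(0)) / -5 = 0

(0, 0)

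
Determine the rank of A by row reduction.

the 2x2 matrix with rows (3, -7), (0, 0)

rank(A) = 1

Row reduction:
Row echelon form:
[ 3  -7 ]
[ 0   0 ]
Nonzero rows / pivot columns: 1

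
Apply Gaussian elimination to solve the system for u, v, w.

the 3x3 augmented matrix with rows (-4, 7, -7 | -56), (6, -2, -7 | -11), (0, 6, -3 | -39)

(0, -5, 3)

Forward elimination on [A|b]:
R2 <- R2 - (-3/2)*R1:  [     0   17/2  -35/2    -95 ]
R3 <- R3 - (12/17)*R2:  [      0       0  159/17  477/17 ]
Row echelon form:
[ -4     7      -7  |     -56 ]
[  0  17/2   -35/2  |     -95 ]
[  0     0  159/17  |  477/17 ]
Back-substitution:
w = (477/17) / (159/17) = 3
v = (-95 - (-35/2)*(3)) / (17/2) = -5
u = (-56 - (7)*(-5) - (-7)*(3)) / -4 = 0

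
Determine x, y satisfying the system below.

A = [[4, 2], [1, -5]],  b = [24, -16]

(4, 4)

Forward elimination on [A|b]:
R2 <- R2 - (1/4)*R1:  [     0  -11/2    -22 ]
Row echelon form:
[ 4      2  |   24 ]
[ 0  -11/2  |  -22 ]
Back-substitution:
y = (-22) / (-11/2) = 4
x = (24 - (2)*(4)) / 4 = 4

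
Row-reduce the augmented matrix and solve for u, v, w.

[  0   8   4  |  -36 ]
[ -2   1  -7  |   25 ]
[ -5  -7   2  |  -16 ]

(4, -2, -5)

Forward elimination on [A|b]:
R1 <-> R2   (pivot in column 1 was zero)
[ -2   1  -7   25 ]
[  0   8   4  -36 ]
[ -5  -7   2  -16 ]
R3 <- R3 - (5/2)*R1:  [      0   -19/2    39/2  -157/2 ]
R3 <- R3 - (-19/16)*R2:  [      0       0    97/4  -485/4 ]
Row echelon form:
[ -2  1    -7  |      25 ]
[  0  8     4  |     -36 ]
[  0  0  97/4  |  -485/4 ]
Back-substitution:
w = (-485/4) / (97/4) = -5
v = (-36 - (4)*(-5)) / 8 = -2
u = (25 - (1)*(-2) - (-7)*(-5)) / -2 = 4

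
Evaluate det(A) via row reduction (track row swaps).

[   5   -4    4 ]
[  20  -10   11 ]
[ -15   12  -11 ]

det(A) = 30

Forward elimination:
R2 <- R2 - (4)*R1:  [  0   6  -5 ]
R3 <- R3 - (-3)*R1:  [ 0  0  1 ]
Upper-triangular form:
[ 5  -4   4 ]
[ 0   6  -5 ]
[ 0   0   1 ]
det(A) = (-1)^0 * (5) * (6) * (1) = 30  (0 row swaps -> sign +1)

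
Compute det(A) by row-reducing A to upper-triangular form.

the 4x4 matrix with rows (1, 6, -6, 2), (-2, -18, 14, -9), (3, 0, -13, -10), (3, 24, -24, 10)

det(A) = 18

Forward elimination:
R2 <- R2 - (-2)*R1:  [  0  -6   2  -5 ]
R3 <- R3 - (3)*R1:  [   0  -18    5  -16 ]
R4 <- R4 - (3)*R1:  [  0   6  -6   4 ]
R3 <- R3 - (3)*R2:  [  0   0  -1  -1 ]
R4 <- R4 - (-1)*R2:  [  0   0  -4  -1 ]
R4 <- R4 - (4)*R3:  [ 0  0  0  3 ]
Upper-triangular form:
[ 1   6  -6   2 ]
[ 0  -6   2  -5 ]
[ 0   0  -1  -1 ]
[ 0   0   0   3 ]
det(A) = (-1)^0 * (1) * (-6) * (-1) * (3) = 18  (0 row swaps -> sign +1)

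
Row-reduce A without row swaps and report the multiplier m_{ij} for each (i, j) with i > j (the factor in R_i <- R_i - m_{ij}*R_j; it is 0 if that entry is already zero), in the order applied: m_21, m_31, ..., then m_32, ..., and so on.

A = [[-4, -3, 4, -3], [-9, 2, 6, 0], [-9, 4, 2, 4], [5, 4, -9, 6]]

multipliers: 9/4, 9/4, -5/4, 43/35, 1/35, 137/116

Forward elimination:
R2 <- R2 - (9/4)*R1:  [    0  35/4    -3  27/4 ]
R3 <- R3 - (9/4)*R1:  [    0  43/4    -7  43/4 ]
R4 <- R4 - (-5/4)*R1:  [   0  1/4   -4  9/4 ]
R3 <- R3 - (43/35)*R2:  [       0        0  -116/35    86/35 ]
R4 <- R4 - (1/35)*R2:  [       0        0  -137/35    72/35 ]
R4 <- R4 - (137/116)*R3:  [      0       0       0  -49/58 ]
Multipliers (in order of application): m_{21} = 9/4, m_{31} = 9/4, m_{41} = -5/4, m_{32} = 43/35, m_{42} = 1/35, m_{43} = 137/116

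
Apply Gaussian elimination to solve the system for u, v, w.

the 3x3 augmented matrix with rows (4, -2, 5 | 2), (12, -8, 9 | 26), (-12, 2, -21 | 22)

Forward elimination on [A|b]:
R2 <- R2 - (3)*R1:  [  0  -2  -6  20 ]
R3 <- R3 - (-3)*R1:  [  0  -4  -6  28 ]
R3 <- R3 - (2)*R2:  [   0    0    6  -12 ]
Row echelon form:
[ 4  -2   5  |    2 ]
[ 0  -2  -6  |   20 ]
[ 0   0   6  |  -12 ]
Back-substitution:
w = (-12) / 6 = -2
v = (20 - (-6)*(-2)) / -2 = -4
u = (2 - (-2)*(-4) - (5)*(-2)) / 4 = 1

(1, -4, -2)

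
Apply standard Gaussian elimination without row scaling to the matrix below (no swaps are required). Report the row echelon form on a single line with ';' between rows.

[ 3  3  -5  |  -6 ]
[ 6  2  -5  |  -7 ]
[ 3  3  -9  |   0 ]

REF = [3 3 -5 -6; 0 -4 5 5; 0 0 -4 6]

Forward elimination:
R2 <- R2 - (2)*R1:  [  0  -4   5   5 ]
R3 <- R3 - (1)*R1:  [  0   0  -4   6 ]
Row echelon form:
[ 3   3  -5  |  -6 ]
[ 0  -4   5  |   5 ]
[ 0   0  -4  |   6 ]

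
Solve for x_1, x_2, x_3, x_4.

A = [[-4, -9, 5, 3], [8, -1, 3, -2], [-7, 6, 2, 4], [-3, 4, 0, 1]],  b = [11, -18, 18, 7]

Forward elimination on [A|b]:
R2 <- R2 - (-2)*R1:  [   0  -19   13    4    4 ]
R3 <- R3 - (7/4)*R1:  [     0   87/4  -27/4   -5/4   -5/4 ]
R4 <- R4 - (3/4)*R1:  [     0   43/4  -15/4   -5/4   -5/4 ]
R3 <- R3 - (-87/76)*R2:  [      0       0  309/38  253/76  253/76 ]
R4 <- R4 - (-43/76)*R2:  [      0       0  137/38   77/76   77/76 ]
R4 <- R4 - (137/309)*R3:  [        0         0         0  -143/309  -143/309 ]
Row echelon form:
[ -4   -9       5         3  |        11 ]
[  0  -19      13         4  |         4 ]
[  0    0  309/38    253/76  |    253/76 ]
[  0    0       0  -143/309  |  -143/309 ]
Back-substitution:
x_4 = (-143/309) / (-143/309) = 1
x_3 = (253/76 - (253/76)*(1)) / (309/38) = 0
x_2 = (4 - (13)*(0) - (4)*(1)) / -19 = 0
x_1 = (11 - (-9)*(0) - (5)*(0) - (3)*(1)) / -4 = -2

(-2, 0, 0, 1)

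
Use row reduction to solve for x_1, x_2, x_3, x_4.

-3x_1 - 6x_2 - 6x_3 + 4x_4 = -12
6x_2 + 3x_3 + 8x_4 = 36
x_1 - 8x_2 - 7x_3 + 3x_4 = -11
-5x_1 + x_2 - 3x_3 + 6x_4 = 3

Forward elimination on [A|b]:
R3 <- R3 - (-1/3)*R1:  [    0   -10    -9  13/3   -15 ]
R4 <- R4 - (5/3)*R1:  [    0    11     7  -2/3    23 ]
R3 <- R3 - (-5/3)*R2:  [    0     0    -4  53/3    45 ]
R4 <- R4 - (11/6)*R2:  [     0      0    3/2  -46/3    -43 ]
R4 <- R4 - (-3/8)*R3:  [       0        0        0  -209/24   -209/8 ]
Row echelon form:
[ -3  -6  -6        4  |     -12 ]
[  0   6   3        8  |      36 ]
[  0   0  -4     53/3  |      45 ]
[  0   0   0  -209/24  |  -209/8 ]
Back-substitution:
x_4 = (-209/8) / (-209/24) = 3
x_3 = (45 - (53/3)*(3)) / -4 = 2
x_2 = (36 - (3)*(2) - (8)*(3)) / 6 = 1
x_1 = (-12 - (-6)*(1) - (-6)*(2) - (4)*(3)) / -3 = 2

(2, 1, 2, 3)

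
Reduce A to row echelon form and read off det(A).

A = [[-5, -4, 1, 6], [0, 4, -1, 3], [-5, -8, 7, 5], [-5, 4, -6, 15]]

Forward elimination:
R3 <- R3 - (1)*R1:  [  0  -4   6  -1 ]
R4 <- R4 - (1)*R1:  [  0   8  -7   9 ]
R3 <- R3 - (-1)*R2:  [ 0  0  5  2 ]
R4 <- R4 - (2)*R2:  [  0   0  -5   3 ]
R4 <- R4 - (-1)*R3:  [ 0  0  0  5 ]
Upper-triangular form:
[ -5  -4   1  6 ]
[  0   4  -1  3 ]
[  0   0   5  2 ]
[  0   0   0  5 ]
det(A) = (-1)^0 * (-5) * (4) * (5) * (5) = -500  (0 row swaps -> sign +1)

det(A) = -500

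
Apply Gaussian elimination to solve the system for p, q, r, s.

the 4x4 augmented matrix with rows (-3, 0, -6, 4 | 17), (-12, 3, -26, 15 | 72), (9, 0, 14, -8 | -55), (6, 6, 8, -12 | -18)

Forward elimination on [A|b]:
R2 <- R2 - (4)*R1:  [  0   3  -2  -1   4 ]
R3 <- R3 - (-3)*R1:  [  0   0  -4   4  -4 ]
R4 <- R4 - (-2)*R1:  [  0   6  -4  -4  16 ]
R4 <- R4 - (2)*R2:  [  0   0   0  -2   8 ]
Row echelon form:
[ -3  0  -6   4  |  17 ]
[  0  3  -2  -1  |   4 ]
[  0  0  -4   4  |  -4 ]
[  0  0   0  -2  |   8 ]
Back-substitution:
s = (8) / -2 = -4
r = (-4 - (4)*(-4)) / -4 = -3
q = (4 - (-2)*(-3) - (-1)*(-4)) / 3 = -2
p = (17 - (-6)*(-3) - (4)*(-4)) / -3 = -5

(-5, -2, -3, -4)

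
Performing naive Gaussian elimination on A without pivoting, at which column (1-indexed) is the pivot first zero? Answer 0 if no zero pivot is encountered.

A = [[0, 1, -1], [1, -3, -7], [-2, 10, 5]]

Naive forward elimination:
Pivot entry (1,1) is zero but row 2 has 1 in column 1 -> naive elimination stops; a row interchange (e.g. R1 <-> R2) would be required here.

first zero-pivot column = 1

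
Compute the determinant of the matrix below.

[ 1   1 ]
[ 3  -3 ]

det(A) = -6

Forward elimination:
R2 <- R2 - (3)*R1:  [  0  -6 ]
Upper-triangular form:
[ 1   1 ]
[ 0  -6 ]
det(A) = (-1)^0 * (1) * (-6) = -6  (0 row swaps -> sign +1)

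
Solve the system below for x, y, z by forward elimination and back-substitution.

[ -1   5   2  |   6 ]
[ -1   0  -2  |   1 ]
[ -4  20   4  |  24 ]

Forward elimination on [A|b]:
R2 <- R2 - (1)*R1:  [  0  -5  -4  -5 ]
R3 <- R3 - (4)*R1:  [  0   0  -4   0 ]
Row echelon form:
[ -1   5   2  |   6 ]
[  0  -5  -4  |  -5 ]
[  0   0  -4  |   0 ]
Back-substitution:
z = (0) / -4 = 0
y = (-5 - (-4)*(0)) / -5 = 1
x = (6 - (5)*(1) - (2)*(0)) / -1 = -1

(-1, 1, 0)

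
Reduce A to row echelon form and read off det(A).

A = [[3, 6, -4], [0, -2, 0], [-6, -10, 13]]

det(A) = -30

Forward elimination:
R3 <- R3 - (-2)*R1:  [ 0  2  5 ]
R3 <- R3 - (-1)*R2:  [ 0  0  5 ]
Upper-triangular form:
[ 3   6  -4 ]
[ 0  -2   0 ]
[ 0   0   5 ]
det(A) = (-1)^0 * (3) * (-2) * (5) = -30  (0 row swaps -> sign +1)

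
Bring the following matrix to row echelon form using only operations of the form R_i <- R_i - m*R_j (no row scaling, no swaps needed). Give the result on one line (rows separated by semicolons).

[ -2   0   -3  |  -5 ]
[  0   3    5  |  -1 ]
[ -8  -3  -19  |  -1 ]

REF = [-2 0 -3 -5; 0 3 5 -1; 0 0 -2 18]

Forward elimination:
R3 <- R3 - (4)*R1:  [  0  -3  -7  19 ]
R3 <- R3 - (-1)*R2:  [  0   0  -2  18 ]
Row echelon form:
[ -2  0  -3  |  -5 ]
[  0  3   5  |  -1 ]
[  0  0  -2  |  18 ]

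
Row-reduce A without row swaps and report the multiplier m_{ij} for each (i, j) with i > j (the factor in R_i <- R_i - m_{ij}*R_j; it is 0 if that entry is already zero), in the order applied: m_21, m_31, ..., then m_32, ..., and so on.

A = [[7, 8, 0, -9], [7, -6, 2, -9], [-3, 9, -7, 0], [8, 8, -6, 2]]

Forward elimination:
R2 <- R2 - (1)*R1:  [   0  -14    2    0 ]
R3 <- R3 - (-3/7)*R1:  [     0   87/7     -7  -27/7 ]
R4 <- R4 - (8/7)*R1:  [    0  -8/7    -6  86/7 ]
R3 <- R3 - (-87/98)*R2:  [       0        0  -256/49    -27/7 ]
R4 <- R4 - (4/49)*R2:  [       0        0  -302/49     86/7 ]
R4 <- R4 - (151/128)*R3:  [        0         0         0  2155/128 ]
Multipliers (in order of application): m_{21} = 1, m_{31} = -3/7, m_{41} = 8/7, m_{32} = -87/98, m_{42} = 4/49, m_{43} = 151/128

multipliers: 1, -3/7, 8/7, -87/98, 4/49, 151/128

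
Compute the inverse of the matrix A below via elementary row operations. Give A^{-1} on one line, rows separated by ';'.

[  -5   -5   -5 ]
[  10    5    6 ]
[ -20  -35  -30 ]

Gauss-Jordan on [A | I]:
R1 <- (1/-5)*R1:  [    1     1     1  |  -1/5     0     0 ]
R2 <- R2 - (10)*R1:  [  0  -5  -4  |   2   1   0 ]
R3 <- R3 - (-20)*R1:  [   0  -15  -10  |   -4    0    1 ]
R2 <- (1/-5)*R2:  [    0     1   4/5  |  -2/5  -1/5     0 ]
R1 <- R1 - (1)*R2:  [   1    0  1/5  |  1/5  1/5    0 ]
R3 <- R3 - (-15)*R2:  [   0    0    2  |  -10   -3    1 ]
R3 <- (1/2)*R3:  [    0     0     1  |    -5  -3/2   1/2 ]
R1 <- R1 - (1/5)*R3:  [     1      0      0  |    6/5    1/2  -1/10 ]
R2 <- R2 - (4/5)*R3:  [    0     1     0  |  18/5     1  -2/5 ]
Right block of [I | A^{-1}] is the inverse:
[  6/5   1/2  -1/10 ]
[ 18/5     1   -2/5 ]
[   -5  -3/2    1/2 ]

inverse = [6/5 1/2 -1/10; 18/5 1 -2/5; -5 -3/2 1/2]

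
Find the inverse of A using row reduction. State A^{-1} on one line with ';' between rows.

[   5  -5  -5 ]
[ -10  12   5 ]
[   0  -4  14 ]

Gauss-Jordan on [A | I]:
R1 <- (1/5)*R1:  [   1   -1   -1  |  1/5    0    0 ]
R2 <- R2 - (-10)*R1:  [  0   2  -5  |   2   1   0 ]
R2 <- (1/2)*R2:  [    0     1  -5/2  |     1   1/2     0 ]
R1 <- R1 - (-1)*R2:  [    1     0  -7/2  |   6/5   1/2     0 ]
R3 <- R3 - (-4)*R2:  [ 0  0  4  |  4  2  1 ]
R3 <- (1/4)*R3:  [   0    0    1  |    1  1/2  1/4 ]
R1 <- R1 - (-7/2)*R3:  [     1      0      0  |  47/10    9/4    7/8 ]
R2 <- R2 - (-5/2)*R3:  [   0    1    0  |  7/2  7/4  5/8 ]
Right block of [I | A^{-1}] is the inverse:
[ 47/10  9/4  7/8 ]
[   7/2  7/4  5/8 ]
[     1  1/2  1/4 ]

inverse = [47/10 9/4 7/8; 7/2 7/4 5/8; 1 1/2 1/4]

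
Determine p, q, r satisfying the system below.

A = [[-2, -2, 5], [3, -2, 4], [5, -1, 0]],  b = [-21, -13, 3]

(1, 2, -3)

Forward elimination on [A|b]:
R2 <- R2 - (-3/2)*R1:  [     0     -5   23/2  -89/2 ]
R3 <- R3 - (-5/2)*R1:  [     0     -6   25/2  -99/2 ]
R3 <- R3 - (6/5)*R2:  [      0       0  -13/10   39/10 ]
Row echelon form:
[ -2  -2       5  |    -21 ]
[  0  -5    23/2  |  -89/2 ]
[  0   0  -13/10  |  39/10 ]
Back-substitution:
r = (39/10) / (-13/10) = -3
q = (-89/2 - (23/2)*(-3)) / -5 = 2
p = (-21 - (-2)*(2) - (5)*(-3)) / -2 = 1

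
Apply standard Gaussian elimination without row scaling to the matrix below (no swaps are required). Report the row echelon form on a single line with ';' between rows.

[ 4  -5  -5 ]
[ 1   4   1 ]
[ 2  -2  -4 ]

Forward elimination:
R2 <- R2 - (1/4)*R1:  [    0  21/4   9/4 ]
R3 <- R3 - (1/2)*R1:  [    0   1/2  -3/2 ]
R3 <- R3 - (2/21)*R2:  [     0      0  -12/7 ]
Row echelon form:
[ 4    -5     -5 ]
[ 0  21/4    9/4 ]
[ 0     0  -12/7 ]

REF = [4 -5 -5; 0 21/4 9/4; 0 0 -12/7]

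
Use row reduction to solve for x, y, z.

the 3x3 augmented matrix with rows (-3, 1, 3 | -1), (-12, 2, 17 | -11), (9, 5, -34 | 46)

Forward elimination on [A|b]:
R2 <- R2 - (4)*R1:  [  0  -2   5  -7 ]
R3 <- R3 - (-3)*R1:  [   0    8  -25   43 ]
R3 <- R3 - (-4)*R2:  [  0   0  -5  15 ]
Row echelon form:
[ -3   1   3  |  -1 ]
[  0  -2   5  |  -7 ]
[  0   0  -5  |  15 ]
Back-substitution:
z = (15) / -5 = -3
y = (-7 - (5)*(-3)) / -2 = -4
x = (-1 - (1)*(-4) - (3)*(-3)) / -3 = -4

(-4, -4, -3)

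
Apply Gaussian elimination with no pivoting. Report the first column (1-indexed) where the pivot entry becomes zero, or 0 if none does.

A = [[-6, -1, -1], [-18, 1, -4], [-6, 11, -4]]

Naive forward elimination:
R2 <- R2 - (3)*R1:  [  0   4  -1 ]
R3 <- R3 - (1)*R1:  [  0  12  -3 ]
R3 <- R3 - (3)*R2:  [ 0  0  0 ]
Matrix at this point:
[ -6  -1  -1 ]
[  0   4  -1 ]
[  0   0   0 ]
Pivot entry (3,3) in the last row is zero and there are no rows below to swap with -> zero pivot in column 3 (A is singular).

first zero-pivot column = 3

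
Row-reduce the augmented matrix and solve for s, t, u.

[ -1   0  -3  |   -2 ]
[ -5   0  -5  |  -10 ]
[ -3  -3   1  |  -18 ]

Forward elimination on [A|b]:
R2 <- R2 - (5)*R1:  [  0   0  10   0 ]
R3 <- R3 - (3)*R1:  [   0   -3   10  -12 ]
R2 <-> R3   (pivot in column 2 was zero)
[ -1   0  -3   -2 ]
[  0  -3  10  -12 ]
[  0   0  10    0 ]
Row echelon form:
[ -1   0  -3  |   -2 ]
[  0  -3  10  |  -12 ]
[  0   0  10  |    0 ]
Back-substitution:
u = (0) / 10 = 0
t = (-12 - (10)*(0)) / -3 = 4
s = (-2 - (-3)*(0)) / -1 = 2

(2, 4, 0)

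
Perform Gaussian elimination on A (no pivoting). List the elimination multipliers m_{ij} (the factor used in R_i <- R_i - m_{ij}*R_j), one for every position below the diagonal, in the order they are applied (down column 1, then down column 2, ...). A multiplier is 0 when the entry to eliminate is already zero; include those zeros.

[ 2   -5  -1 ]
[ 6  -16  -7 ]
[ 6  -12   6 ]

multipliers: 3, 3, -3

Forward elimination:
R2 <- R2 - (3)*R1:  [  0  -1  -4 ]
R3 <- R3 - (3)*R1:  [ 0  3  9 ]
R3 <- R3 - (-3)*R2:  [  0   0  -3 ]
Multipliers (in order of application): m_{21} = 3, m_{31} = 3, m_{32} = -3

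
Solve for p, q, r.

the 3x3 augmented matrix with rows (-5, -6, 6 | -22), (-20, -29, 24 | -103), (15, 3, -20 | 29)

(-4, 3, -4)

Forward elimination on [A|b]:
R2 <- R2 - (4)*R1:  [   0   -5    0  -15 ]
R3 <- R3 - (-3)*R1:  [   0  -15   -2  -37 ]
R3 <- R3 - (3)*R2:  [  0   0  -2   8 ]
Row echelon form:
[ -5  -6   6  |  -22 ]
[  0  -5   0  |  -15 ]
[  0   0  -2  |    8 ]
Back-substitution:
r = (8) / -2 = -4
q = (-15) / -5 = 3
p = (-22 - (-6)*(3) - (6)*(-4)) / -5 = -4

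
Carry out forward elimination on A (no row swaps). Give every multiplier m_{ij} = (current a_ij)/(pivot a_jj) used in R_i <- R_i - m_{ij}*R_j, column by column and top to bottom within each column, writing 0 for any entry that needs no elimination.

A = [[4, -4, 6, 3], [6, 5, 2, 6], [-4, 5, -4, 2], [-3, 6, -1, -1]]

Forward elimination:
R2 <- R2 - (3/2)*R1:  [   0   11   -7  3/2 ]
R3 <- R3 - (-1)*R1:  [ 0  1  2  5 ]
R4 <- R4 - (-3/4)*R1:  [   0    3  7/2  5/4 ]
R3 <- R3 - (1/11)*R2:  [      0       0   29/11  107/22 ]
R4 <- R4 - (3/11)*R2:  [      0       0  119/22   37/44 ]
R4 <- R4 - (119/58)*R3:  [       0        0        0  -265/29 ]
Multipliers (in order of application): m_{21} = 3/2, m_{31} = -1, m_{41} = -3/4, m_{32} = 1/11, m_{42} = 3/11, m_{43} = 119/58

multipliers: 3/2, -1, -3/4, 1/11, 3/11, 119/58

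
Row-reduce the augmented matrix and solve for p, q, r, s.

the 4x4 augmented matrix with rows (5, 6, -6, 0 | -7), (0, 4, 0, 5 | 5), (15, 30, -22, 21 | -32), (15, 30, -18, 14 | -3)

(-5, 5, 2, -3)

Forward elimination on [A|b]:
R3 <- R3 - (3)*R1:  [   0   12   -4   21  -11 ]
R4 <- R4 - (3)*R1:  [  0  12   0  14  18 ]
R3 <- R3 - (3)*R2:  [   0    0   -4    6  -26 ]
R4 <- R4 - (3)*R2:  [  0   0   0  -1   3 ]
Row echelon form:
[ 5  6  -6   0  |   -7 ]
[ 0  4   0   5  |    5 ]
[ 0  0  -4   6  |  -26 ]
[ 0  0   0  -1  |    3 ]
Back-substitution:
s = (3) / -1 = -3
r = (-26 - (6)*(-3)) / -4 = 2
q = (5 - (5)*(-3)) / 4 = 5
p = (-7 - (6)*(5) - (-6)*(2)) / 5 = -5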